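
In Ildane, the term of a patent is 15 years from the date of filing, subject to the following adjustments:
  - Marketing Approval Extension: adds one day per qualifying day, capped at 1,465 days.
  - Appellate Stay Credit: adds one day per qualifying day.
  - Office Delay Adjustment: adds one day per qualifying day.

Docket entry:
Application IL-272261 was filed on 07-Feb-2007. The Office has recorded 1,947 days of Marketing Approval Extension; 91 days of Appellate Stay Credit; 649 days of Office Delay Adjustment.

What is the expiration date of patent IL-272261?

February 21, 2028

Base term: filing date + 15 years → 7 February 2022.
Marketing Approval Extension: 1947 days claimed exceeds the 1465-day cap, so +1465 days → 11 February 2026.
Appellate Stay Credit: +91 days → 13 May 2026.
Office Delay Adjustment: +649 days → 21 February 2028.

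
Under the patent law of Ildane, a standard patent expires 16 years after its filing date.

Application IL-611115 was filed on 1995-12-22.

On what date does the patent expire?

December 22, 2011

Filing date + 16 years → 22 December 2011.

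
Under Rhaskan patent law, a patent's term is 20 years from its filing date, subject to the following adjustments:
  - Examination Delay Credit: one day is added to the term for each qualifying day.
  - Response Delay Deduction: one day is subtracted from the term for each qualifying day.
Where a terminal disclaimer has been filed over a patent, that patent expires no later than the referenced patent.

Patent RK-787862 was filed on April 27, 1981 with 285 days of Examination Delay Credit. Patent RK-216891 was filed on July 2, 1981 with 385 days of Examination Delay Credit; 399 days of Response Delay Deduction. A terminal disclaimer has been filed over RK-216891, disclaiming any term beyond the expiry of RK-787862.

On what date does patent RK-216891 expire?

June 18, 2001

Natural term of RK-216891:
  Base: filing + 20 years → 2 July 2001.
  Examination Delay Credit: +385 days → 22 July 2002.
  Response Delay Deduction: −399 days → 18 June 2001.
Expiry of referenced patent RK-787862:
  Base: filing + 20 years → 27 April 2001.
  Examination Delay Credit: +285 days → 6 February 2002.
Terminal disclaimer: RK-216891 expires on the earlier of 18 June 2001 and 6 February 2002.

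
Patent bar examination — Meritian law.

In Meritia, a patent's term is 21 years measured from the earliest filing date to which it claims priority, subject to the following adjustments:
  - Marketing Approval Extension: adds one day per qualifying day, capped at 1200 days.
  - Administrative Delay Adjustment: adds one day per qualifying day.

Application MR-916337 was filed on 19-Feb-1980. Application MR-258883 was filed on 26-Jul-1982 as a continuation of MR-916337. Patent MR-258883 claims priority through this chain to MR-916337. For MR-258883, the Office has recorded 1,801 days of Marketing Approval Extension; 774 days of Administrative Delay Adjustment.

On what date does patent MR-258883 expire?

2006-07-17

Earliest priority filing: 19 February 1980.
Base term: 19 February 1980 + 21 years → 19 February 2001.
Marketing Approval Extension: 1801 days claimed exceeds the 1200-day cap, so +1200 days → 3 June 2004.
Administrative Delay Adjustment: +774 days → 17 July 2006.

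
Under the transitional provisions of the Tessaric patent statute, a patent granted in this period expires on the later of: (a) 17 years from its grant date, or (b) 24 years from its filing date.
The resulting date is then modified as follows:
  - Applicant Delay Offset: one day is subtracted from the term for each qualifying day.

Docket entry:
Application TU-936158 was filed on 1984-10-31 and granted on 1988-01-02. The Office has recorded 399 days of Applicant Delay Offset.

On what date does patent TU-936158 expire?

(a) grant + 17 years → 2 January 2005.
(b) filing + 24 years → 31 October 2008.
Later of the two: 31 October 2008.
Applicant Delay Offset: −399 days → 28 September 2007.

September 28, 2007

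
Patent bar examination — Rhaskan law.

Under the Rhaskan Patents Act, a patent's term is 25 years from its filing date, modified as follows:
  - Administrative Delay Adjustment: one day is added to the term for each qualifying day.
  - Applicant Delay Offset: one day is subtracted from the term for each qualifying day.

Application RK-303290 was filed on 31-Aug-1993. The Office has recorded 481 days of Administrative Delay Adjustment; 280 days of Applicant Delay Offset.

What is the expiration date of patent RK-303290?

March 20, 2019

Base term: filing date + 25 years → 31 August 2018.
Administrative Delay Adjustment: +481 days → 25 December 2019.
Applicant Delay Offset: −280 days → 20 March 2019.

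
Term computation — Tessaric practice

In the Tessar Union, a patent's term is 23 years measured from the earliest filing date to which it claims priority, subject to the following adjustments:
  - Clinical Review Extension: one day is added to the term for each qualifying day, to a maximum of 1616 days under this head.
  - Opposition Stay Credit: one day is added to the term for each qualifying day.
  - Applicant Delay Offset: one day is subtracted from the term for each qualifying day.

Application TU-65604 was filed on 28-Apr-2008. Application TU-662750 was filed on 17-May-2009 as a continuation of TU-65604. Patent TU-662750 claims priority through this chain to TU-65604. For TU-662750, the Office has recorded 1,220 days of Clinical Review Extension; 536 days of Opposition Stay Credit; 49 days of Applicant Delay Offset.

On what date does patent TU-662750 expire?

Earliest priority filing: 28 April 2008.
Base term: 28 April 2008 + 23 years → 28 April 2031.
Clinical Review Extension: 1220 days (within the 1616-day cap) → +1220 days → 30 August 2034.
Opposition Stay Credit: +536 days → 17 February 2036.
Applicant Delay Offset: −49 days → 30 December 2035.

December 30, 2035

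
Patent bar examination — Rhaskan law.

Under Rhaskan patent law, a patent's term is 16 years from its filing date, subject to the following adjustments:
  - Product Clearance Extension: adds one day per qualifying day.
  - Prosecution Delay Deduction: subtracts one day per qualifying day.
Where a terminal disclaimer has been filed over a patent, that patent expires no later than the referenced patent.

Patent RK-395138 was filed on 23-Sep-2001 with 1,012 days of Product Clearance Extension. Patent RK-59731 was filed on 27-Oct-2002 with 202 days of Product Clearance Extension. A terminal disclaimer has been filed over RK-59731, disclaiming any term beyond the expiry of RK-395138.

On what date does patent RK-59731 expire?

2019-05-17

Natural term of RK-59731:
  Base: filing + 16 years → 27 October 2018.
  Product Clearance Extension: +202 days → 17 May 2019.
Expiry of referenced patent RK-395138:
  Base: filing + 16 years → 23 September 2017.
  Product Clearance Extension: +1012 days → 1 July 2020.
Terminal disclaimer: RK-59731 expires on the earlier of 17 May 2019 and 1 July 2020.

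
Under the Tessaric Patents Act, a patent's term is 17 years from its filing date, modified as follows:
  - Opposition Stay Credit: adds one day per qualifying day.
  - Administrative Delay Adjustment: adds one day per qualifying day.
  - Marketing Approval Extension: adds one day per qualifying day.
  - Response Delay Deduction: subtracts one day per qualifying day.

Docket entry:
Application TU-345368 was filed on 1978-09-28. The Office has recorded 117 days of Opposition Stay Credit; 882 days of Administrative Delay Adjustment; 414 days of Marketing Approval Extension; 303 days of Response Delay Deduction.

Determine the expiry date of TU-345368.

Base term: filing date + 17 years → 28 September 1995.
Opposition Stay Credit: +117 days → 23 January 1996.
Administrative Delay Adjustment: +882 days → 23 June 1998.
Marketing Approval Extension: +414 days → 11 August 1999.
Response Delay Deduction: −303 days → 12 October 1998.

October 12, 1998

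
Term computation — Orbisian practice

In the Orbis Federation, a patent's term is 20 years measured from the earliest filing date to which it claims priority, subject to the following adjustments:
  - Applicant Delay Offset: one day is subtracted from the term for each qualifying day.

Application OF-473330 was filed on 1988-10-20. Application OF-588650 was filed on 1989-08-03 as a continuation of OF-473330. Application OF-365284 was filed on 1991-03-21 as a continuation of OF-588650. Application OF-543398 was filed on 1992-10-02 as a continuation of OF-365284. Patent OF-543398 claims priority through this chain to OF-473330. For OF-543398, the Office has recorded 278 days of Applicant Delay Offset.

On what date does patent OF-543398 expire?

January 16, 2008

Earliest priority filing: 20 October 1988.
Base term: 20 October 1988 + 20 years → 20 October 2008.
Applicant Delay Offset: −278 days → 16 January 2008.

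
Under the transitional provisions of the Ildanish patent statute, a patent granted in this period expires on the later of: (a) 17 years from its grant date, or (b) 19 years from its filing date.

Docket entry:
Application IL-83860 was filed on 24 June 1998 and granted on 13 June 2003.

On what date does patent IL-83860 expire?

(a) grant + 17 years → 13 June 2020.
(b) filing + 19 years → 24 June 2017.
Later of the two: 13 June 2020.

June 13, 2020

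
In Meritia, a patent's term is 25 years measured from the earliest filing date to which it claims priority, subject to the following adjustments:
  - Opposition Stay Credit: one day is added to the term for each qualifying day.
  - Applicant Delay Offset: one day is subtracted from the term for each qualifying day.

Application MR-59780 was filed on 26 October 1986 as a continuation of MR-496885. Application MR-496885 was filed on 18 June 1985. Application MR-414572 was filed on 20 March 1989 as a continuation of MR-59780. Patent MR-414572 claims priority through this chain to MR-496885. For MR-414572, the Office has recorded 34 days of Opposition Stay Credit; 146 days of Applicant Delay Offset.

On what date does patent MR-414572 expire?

February 26, 2010

Earliest priority filing: 18 June 1985.
Base term: 18 June 1985 + 25 years → 18 June 2010.
Opposition Stay Credit: +34 days → 22 July 2010.
Applicant Delay Offset: −146 days → 26 February 2010.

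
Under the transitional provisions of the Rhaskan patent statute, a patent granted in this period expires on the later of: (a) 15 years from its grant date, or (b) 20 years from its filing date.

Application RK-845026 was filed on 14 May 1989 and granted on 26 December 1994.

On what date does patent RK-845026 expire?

2009-12-26

(a) grant + 15 years → 26 December 2009.
(b) filing + 20 years → 14 May 2009.
Later of the two: 26 December 2009.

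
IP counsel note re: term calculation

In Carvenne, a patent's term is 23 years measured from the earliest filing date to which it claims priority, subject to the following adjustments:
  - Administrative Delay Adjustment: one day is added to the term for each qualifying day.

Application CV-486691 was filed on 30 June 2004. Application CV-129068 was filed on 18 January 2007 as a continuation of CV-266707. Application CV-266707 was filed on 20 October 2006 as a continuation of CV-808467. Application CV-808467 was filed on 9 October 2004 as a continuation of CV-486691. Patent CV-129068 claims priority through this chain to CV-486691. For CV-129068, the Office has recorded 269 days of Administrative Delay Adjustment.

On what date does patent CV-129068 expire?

Earliest priority filing: 30 June 2004.
Base term: 30 June 2004 + 23 years → 30 June 2027.
Administrative Delay Adjustment: +269 days → 25 March 2028.

March 25, 2028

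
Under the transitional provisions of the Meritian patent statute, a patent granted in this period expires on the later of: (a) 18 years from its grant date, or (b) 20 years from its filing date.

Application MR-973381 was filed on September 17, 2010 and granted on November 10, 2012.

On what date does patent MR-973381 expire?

(a) grant + 18 years → 10 November 2030.
(b) filing + 20 years → 17 September 2030.
Later of the two: 10 November 2030.

2030-11-10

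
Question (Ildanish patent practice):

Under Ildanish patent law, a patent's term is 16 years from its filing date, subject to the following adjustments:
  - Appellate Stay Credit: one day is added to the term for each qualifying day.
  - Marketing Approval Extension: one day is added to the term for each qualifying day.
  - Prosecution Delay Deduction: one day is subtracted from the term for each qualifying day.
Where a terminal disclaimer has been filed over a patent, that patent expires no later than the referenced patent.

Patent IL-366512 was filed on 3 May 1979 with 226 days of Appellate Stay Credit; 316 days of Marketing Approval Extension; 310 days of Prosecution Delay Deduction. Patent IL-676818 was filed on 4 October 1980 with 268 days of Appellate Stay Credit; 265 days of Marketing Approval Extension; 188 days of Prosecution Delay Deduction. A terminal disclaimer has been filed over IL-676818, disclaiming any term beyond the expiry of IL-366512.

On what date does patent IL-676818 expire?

December 21, 1995

Natural term of IL-676818:
  Base: filing + 16 years → 4 October 1996.
  Appellate Stay Credit: +268 days → 29 June 1997.
  Marketing Approval Extension: +265 days → 21 March 1998.
  Prosecution Delay Deduction: −188 days → 14 September 1997.
Expiry of referenced patent IL-366512:
  Base: filing + 16 years → 3 May 1995.
  Appellate Stay Credit: +226 days → 15 December 1995.
  Marketing Approval Extension: +316 days → 26 October 1996.
  Prosecution Delay Deduction: −310 days → 21 December 1995.
Terminal disclaimer: IL-676818 expires on the earlier of 14 September 1997 and 21 December 1995.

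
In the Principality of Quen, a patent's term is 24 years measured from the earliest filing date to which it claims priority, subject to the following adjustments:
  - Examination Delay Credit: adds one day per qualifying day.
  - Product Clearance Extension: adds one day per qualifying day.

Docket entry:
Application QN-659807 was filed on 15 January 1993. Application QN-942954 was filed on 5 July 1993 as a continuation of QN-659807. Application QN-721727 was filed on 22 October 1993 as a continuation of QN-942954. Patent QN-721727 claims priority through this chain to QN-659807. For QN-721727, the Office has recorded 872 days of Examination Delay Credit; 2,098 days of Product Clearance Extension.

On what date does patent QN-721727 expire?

2025-03-04

Earliest priority filing: 15 January 1993.
Base term: 15 January 1993 + 24 years → 15 January 2017.
Examination Delay Credit: +872 days → 6 June 2019.
Product Clearance Extension: +2098 days → 4 March 2025.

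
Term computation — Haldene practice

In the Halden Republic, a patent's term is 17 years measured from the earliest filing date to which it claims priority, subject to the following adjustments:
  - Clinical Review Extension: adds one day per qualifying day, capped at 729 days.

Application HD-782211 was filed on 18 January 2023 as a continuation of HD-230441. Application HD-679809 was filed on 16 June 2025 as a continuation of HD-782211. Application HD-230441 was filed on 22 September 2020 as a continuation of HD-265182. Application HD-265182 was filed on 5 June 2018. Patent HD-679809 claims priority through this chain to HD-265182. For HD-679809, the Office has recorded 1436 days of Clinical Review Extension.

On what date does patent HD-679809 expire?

2037-06-03

Earliest priority filing: 5 June 2018.
Base term: 5 June 2018 + 17 years → 5 June 2035.
Clinical Review Extension: 1436 days claimed exceeds the 729-day cap, so +729 days → 3 June 2037.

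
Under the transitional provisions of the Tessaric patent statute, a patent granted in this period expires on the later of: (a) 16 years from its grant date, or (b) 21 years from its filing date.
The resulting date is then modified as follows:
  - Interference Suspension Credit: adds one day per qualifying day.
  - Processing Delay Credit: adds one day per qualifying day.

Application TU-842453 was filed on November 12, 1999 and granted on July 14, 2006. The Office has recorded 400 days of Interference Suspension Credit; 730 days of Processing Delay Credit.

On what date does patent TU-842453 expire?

2025-08-17

(a) grant + 16 years → 14 July 2022.
(b) filing + 21 years → 12 November 2020.
Later of the two: 14 July 2022.
Interference Suspension Credit: +400 days → 18 August 2023.
Processing Delay Credit: +730 days → 17 August 2025.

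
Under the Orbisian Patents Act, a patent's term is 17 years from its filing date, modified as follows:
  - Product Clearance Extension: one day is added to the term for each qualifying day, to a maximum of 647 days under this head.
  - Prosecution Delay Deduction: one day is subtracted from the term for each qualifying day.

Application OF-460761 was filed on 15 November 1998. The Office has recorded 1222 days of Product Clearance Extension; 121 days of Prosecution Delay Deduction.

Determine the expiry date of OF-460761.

Base term: filing date + 17 years → 15 November 2015.
Product Clearance Extension: 1222 days claimed exceeds the 647-day cap, so +647 days → 23 August 2017.
Prosecution Delay Deduction: −121 days → 24 April 2017.

2017-04-24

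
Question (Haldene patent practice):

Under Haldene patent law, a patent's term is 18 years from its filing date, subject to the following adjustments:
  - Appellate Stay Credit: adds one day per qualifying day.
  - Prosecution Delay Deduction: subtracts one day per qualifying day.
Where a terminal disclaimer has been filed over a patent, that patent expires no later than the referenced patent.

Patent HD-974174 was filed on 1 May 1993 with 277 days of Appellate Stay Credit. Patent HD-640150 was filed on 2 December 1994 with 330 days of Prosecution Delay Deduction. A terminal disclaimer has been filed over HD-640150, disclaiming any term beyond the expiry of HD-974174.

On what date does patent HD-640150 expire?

Natural term of HD-640150:
  Base: filing + 18 years → 2 December 2012.
  Prosecution Delay Deduction: −330 days → 7 January 2012.
Expiry of referenced patent HD-974174:
  Base: filing + 18 years → 1 May 2011.
  Appellate Stay Credit: +277 days → 2 February 2012.
Terminal disclaimer: HD-640150 expires on the earlier of 7 January 2012 and 2 February 2012.

2012-01-07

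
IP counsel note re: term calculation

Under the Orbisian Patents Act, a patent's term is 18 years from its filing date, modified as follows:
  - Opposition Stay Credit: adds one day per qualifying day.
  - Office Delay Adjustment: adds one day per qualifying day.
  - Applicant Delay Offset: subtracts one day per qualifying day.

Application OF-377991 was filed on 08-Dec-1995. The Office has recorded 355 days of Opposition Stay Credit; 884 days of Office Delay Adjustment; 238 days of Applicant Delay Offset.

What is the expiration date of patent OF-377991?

September 4, 2016

Base term: filing date + 18 years → 8 December 2013.
Opposition Stay Credit: +355 days → 28 November 2014.
Office Delay Adjustment: +884 days → 30 April 2017.
Applicant Delay Offset: −238 days → 4 September 2016.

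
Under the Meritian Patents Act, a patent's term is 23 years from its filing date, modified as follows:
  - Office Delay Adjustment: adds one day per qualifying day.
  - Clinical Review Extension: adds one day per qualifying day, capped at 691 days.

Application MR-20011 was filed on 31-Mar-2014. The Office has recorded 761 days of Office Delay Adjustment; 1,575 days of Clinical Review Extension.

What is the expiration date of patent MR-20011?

2041-03-22

Base term: filing date + 23 years → 31 March 2037.
Office Delay Adjustment: +761 days → 1 May 2039.
Clinical Review Extension: 1575 days claimed exceeds the 691-day cap, so +691 days → 22 March 2041.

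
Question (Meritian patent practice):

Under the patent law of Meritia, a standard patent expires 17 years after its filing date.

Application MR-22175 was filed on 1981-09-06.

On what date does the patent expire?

September 6, 1998

Filing date + 17 years → 6 September 1998.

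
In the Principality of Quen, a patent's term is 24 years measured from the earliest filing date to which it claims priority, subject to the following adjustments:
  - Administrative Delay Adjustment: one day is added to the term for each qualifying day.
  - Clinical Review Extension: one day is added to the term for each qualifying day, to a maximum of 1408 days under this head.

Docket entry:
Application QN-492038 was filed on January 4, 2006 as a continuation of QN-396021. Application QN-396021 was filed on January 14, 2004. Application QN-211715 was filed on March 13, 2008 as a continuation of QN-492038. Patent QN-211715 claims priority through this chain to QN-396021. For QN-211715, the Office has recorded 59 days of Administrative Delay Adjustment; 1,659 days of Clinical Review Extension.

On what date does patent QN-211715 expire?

2032-01-20

Earliest priority filing: 14 January 2004.
Base term: 14 January 2004 + 24 years → 14 January 2028.
Administrative Delay Adjustment: +59 days → 13 March 2028.
Clinical Review Extension: 1659 days claimed exceeds the 1408-day cap, so +1408 days → 20 January 2032.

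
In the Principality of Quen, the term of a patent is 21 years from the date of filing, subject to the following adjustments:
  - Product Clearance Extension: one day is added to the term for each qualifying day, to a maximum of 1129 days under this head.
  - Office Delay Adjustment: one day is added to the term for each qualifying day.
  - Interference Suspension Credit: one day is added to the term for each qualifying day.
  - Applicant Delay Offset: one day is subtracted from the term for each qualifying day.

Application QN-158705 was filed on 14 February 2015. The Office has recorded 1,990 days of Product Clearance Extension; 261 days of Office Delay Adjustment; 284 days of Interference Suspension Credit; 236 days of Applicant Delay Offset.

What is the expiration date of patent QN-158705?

2040-01-22

Base term: filing date + 21 years → 14 February 2036.
Product Clearance Extension: 1990 days claimed exceeds the 1129-day cap, so +1129 days → 19 March 2039.
Office Delay Adjustment: +261 days → 5 December 2039.
Interference Suspension Credit: +284 days → 14 September 2040.
Applicant Delay Offset: −236 days → 22 January 2040.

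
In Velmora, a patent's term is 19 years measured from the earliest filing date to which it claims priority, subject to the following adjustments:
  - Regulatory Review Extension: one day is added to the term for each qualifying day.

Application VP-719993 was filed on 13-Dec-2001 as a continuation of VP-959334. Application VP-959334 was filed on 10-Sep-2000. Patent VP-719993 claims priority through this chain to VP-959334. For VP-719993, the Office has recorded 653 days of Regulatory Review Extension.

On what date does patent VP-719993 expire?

June 24, 2021

Earliest priority filing: 10 September 2000.
Base term: 10 September 2000 + 19 years → 10 September 2019.
Regulatory Review Extension: +653 days → 24 June 2021.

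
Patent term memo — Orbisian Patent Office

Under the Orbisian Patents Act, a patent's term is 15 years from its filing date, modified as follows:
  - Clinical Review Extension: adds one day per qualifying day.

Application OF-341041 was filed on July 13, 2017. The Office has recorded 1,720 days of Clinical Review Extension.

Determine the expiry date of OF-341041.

March 29, 2037

Base term: filing date + 15 years → 13 July 2032.
Clinical Review Extension: +1720 days → 29 March 2037.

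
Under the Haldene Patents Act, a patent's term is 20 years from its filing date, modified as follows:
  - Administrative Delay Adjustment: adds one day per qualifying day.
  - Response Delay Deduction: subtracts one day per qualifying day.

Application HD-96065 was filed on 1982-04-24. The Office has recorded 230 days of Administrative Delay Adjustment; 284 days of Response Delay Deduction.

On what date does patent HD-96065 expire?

March 1, 2002

Base term: filing date + 20 years → 24 April 2002.
Administrative Delay Adjustment: +230 days → 10 December 2002.
Response Delay Deduction: −284 days → 1 March 2002.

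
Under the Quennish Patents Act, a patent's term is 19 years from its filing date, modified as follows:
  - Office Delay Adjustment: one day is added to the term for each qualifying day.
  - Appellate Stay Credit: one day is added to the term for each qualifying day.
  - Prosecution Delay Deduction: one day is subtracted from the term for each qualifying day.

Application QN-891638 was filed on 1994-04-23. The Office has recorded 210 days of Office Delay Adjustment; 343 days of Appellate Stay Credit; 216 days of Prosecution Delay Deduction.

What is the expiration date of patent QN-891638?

Base term: filing date + 19 years → 23 April 2013.
Office Delay Adjustment: +210 days → 19 November 2013.
Appellate Stay Credit: +343 days → 28 October 2014.
Prosecution Delay Deduction: −216 days → 26 March 2014.

March 26, 2014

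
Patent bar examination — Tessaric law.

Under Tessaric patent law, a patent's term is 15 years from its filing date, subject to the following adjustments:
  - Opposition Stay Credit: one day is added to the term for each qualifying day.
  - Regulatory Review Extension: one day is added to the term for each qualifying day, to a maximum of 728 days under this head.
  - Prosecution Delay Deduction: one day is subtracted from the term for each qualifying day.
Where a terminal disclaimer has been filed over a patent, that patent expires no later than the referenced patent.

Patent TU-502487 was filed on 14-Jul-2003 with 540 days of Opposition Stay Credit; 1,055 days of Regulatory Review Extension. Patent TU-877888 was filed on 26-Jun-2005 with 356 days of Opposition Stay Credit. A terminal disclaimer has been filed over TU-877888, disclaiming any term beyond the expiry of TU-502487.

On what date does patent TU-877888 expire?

2021-06-17

Natural term of TU-877888:
  Base: filing + 15 years → 26 June 2020.
  Opposition Stay Credit: +356 days → 17 June 2021.
Expiry of referenced patent TU-502487:
  Base: filing + 15 years → 14 July 2018.
  Opposition Stay Credit: +540 days → 5 January 2020.
  Regulatory Review Extension: 1055 days claimed exceeds the 728-day cap, so +728 days → 2 January 2022.
Terminal disclaimer: TU-877888 expires on the earlier of 17 June 2021 and 2 January 2022.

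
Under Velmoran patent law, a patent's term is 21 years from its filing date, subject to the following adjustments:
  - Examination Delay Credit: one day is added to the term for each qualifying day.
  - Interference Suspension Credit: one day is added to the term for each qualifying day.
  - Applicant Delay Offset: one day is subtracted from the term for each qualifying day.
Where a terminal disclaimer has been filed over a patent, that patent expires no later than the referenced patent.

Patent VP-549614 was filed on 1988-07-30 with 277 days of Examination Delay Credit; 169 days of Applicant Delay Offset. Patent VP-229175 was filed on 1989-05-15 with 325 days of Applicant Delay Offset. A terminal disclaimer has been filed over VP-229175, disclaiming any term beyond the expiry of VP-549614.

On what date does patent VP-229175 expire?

Natural term of VP-229175:
  Base: filing + 21 years → 15 May 2010.
  Applicant Delay Offset: −325 days → 24 June 2009.
Expiry of referenced patent VP-549614:
  Base: filing + 21 years → 30 July 2009.
  Examination Delay Credit: +277 days → 3 May 2010.
  Applicant Delay Offset: −169 days → 15 November 2009.
Terminal disclaimer: VP-229175 expires on the earlier of 24 June 2009 and 15 November 2009.

June 24, 2009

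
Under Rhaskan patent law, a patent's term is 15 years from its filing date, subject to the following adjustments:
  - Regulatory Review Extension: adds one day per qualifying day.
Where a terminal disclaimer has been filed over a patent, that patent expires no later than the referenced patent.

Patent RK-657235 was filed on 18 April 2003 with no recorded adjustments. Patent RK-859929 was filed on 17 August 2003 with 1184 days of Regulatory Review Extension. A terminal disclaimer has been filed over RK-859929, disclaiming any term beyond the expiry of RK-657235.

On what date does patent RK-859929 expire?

Natural term of RK-859929:
  Base: filing + 15 years → 17 August 2018.
  Regulatory Review Extension: +1184 days → 13 November 2021.
Expiry of referenced patent RK-657235:
  Base: filing + 15 years → 18 April 2018.
Terminal disclaimer: RK-859929 expires on the earlier of 13 November 2021 and 18 April 2018.

2018-04-18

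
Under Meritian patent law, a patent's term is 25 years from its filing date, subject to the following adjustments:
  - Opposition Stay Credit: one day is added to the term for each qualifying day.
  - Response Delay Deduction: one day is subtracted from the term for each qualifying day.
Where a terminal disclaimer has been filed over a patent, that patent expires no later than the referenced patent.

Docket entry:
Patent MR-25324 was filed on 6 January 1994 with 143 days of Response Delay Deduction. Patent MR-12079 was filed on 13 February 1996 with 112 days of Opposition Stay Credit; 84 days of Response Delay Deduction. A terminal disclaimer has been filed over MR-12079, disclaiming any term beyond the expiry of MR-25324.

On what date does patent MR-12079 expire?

Natural term of MR-12079:
  Base: filing + 25 years → 13 February 2021.
  Opposition Stay Credit: +112 days → 5 June 2021.
  Response Delay Deduction: −84 days → 13 March 2021.
Expiry of referenced patent MR-25324:
  Base: filing + 25 years → 6 January 2019.
  Response Delay Deduction: −143 days → 16 August 2018.
Terminal disclaimer: MR-12079 expires on the earlier of 13 March 2021 and 16 August 2018.

2018-08-16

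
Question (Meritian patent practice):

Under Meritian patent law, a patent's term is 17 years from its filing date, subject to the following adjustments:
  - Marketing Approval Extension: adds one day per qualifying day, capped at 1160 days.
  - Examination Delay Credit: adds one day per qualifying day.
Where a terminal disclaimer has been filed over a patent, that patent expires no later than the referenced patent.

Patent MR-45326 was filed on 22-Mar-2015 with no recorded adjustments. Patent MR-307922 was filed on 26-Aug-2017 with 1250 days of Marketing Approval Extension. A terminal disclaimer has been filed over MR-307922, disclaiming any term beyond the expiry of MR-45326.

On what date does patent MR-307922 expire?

Natural term of MR-307922:
  Base: filing + 17 years → 26 August 2034.
  Marketing Approval Extension: 1250 days claimed exceeds the 1160-day cap, so +1160 days → 29 October 2037.
Expiry of referenced patent MR-45326:
  Base: filing + 17 years → 22 March 2032.
Terminal disclaimer: MR-307922 expires on the earlier of 29 October 2037 and 22 March 2032.

2032-03-22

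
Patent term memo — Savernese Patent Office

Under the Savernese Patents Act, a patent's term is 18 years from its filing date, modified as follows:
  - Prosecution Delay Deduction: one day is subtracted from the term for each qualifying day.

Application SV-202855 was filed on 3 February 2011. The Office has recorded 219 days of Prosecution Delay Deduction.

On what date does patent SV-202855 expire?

June 29, 2028

Base term: filing date + 18 years → 3 February 2029.
Prosecution Delay Deduction: −219 days → 29 June 2028.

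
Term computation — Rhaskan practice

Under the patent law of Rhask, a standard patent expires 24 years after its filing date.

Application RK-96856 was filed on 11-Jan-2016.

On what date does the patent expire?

Filing date + 24 years → 11 January 2040.

2040-01-11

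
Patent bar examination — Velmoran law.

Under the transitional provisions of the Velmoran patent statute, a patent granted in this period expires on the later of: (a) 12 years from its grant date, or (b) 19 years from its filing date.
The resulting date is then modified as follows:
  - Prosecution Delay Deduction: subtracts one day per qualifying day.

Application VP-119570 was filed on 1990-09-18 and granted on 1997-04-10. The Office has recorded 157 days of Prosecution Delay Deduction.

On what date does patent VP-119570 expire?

2009-04-14

(a) grant + 12 years → 10 April 2009.
(b) filing + 19 years → 18 September 2009.
Later of the two: 18 September 2009.
Prosecution Delay Deduction: −157 days → 14 April 2009.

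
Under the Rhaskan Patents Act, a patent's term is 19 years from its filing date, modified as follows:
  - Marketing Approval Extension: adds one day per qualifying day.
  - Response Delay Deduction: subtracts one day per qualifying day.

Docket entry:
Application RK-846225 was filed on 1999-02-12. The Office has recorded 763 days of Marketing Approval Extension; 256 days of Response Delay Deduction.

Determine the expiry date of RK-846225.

Base term: filing date + 19 years → 12 February 2018.
Marketing Approval Extension: +763 days → 16 March 2020.
Response Delay Deduction: −256 days → 4 July 2019.

2019-07-04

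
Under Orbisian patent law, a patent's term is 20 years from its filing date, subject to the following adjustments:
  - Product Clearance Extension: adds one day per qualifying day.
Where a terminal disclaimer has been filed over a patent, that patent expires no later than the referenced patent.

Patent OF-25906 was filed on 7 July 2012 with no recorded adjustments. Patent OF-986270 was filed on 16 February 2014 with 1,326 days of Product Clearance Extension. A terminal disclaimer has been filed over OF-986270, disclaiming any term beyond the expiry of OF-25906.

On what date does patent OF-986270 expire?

Natural term of OF-986270:
  Base: filing + 20 years → 16 February 2034.
  Product Clearance Extension: +1326 days → 4 October 2037.
Expiry of referenced patent OF-25906:
  Base: filing + 20 years → 7 July 2032.
Terminal disclaimer: OF-986270 expires on the earlier of 4 October 2037 and 7 July 2032.

July 7, 2032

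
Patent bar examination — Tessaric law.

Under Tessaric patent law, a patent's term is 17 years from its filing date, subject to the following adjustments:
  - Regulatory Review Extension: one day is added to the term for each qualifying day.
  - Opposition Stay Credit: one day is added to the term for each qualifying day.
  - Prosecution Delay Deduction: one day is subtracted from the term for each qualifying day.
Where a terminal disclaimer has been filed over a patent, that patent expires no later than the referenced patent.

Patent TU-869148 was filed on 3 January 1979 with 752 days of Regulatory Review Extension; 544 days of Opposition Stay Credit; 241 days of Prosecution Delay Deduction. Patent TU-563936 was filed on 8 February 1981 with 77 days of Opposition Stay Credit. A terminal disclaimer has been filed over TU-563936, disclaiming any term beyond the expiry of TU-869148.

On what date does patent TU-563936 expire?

Natural term of TU-563936:
  Base: filing + 17 years → 8 February 1998.
  Opposition Stay Credit: +77 days → 26 April 1998.
Expiry of referenced patent TU-869148:
  Base: filing + 17 years → 3 January 1996.
  Regulatory Review Extension: +752 days → 24 January 1998.
  Opposition Stay Credit: +544 days → 22 July 1999.
  Prosecution Delay Deduction: −241 days → 23 November 1998.
Terminal disclaimer: TU-563936 expires on the earlier of 26 April 1998 and 23 November 1998.

April 26, 1998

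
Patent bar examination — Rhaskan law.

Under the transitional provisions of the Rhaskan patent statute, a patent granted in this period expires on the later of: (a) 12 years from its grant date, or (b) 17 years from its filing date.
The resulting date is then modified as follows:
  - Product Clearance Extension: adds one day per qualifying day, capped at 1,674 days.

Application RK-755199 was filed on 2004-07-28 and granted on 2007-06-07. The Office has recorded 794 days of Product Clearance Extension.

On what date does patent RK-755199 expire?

2023-09-30

(a) grant + 12 years → 7 June 2019.
(b) filing + 17 years → 28 July 2021.
Later of the two: 28 July 2021.
Product Clearance Extension: 794 days (within the 1674-day cap) → +794 days → 30 September 2023.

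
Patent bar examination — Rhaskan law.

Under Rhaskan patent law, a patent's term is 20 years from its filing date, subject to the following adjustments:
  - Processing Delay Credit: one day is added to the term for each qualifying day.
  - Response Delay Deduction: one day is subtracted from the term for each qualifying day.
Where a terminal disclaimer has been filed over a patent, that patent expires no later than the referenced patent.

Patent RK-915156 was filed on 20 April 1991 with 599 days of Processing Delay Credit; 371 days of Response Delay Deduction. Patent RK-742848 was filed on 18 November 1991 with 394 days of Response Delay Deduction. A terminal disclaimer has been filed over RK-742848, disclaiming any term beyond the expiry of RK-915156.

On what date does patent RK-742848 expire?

Natural term of RK-742848:
  Base: filing + 20 years → 18 November 2011.
  Response Delay Deduction: −394 days → 20 October 2010.
Expiry of referenced patent RK-915156:
  Base: filing + 20 years → 20 April 2011.
  Processing Delay Credit: +599 days → 9 December 2012.
  Response Delay Deduction: −371 days → 4 December 2011.
Terminal disclaimer: RK-742848 expires on the earlier of 20 October 2010 and 4 December 2011.

2010-10-20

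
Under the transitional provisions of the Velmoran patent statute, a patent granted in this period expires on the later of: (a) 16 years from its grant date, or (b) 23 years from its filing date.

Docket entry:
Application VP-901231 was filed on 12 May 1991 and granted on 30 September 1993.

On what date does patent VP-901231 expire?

(a) grant + 16 years → 30 September 2009.
(b) filing + 23 years → 12 May 2014.
Later of the two: 12 May 2014.

May 12, 2014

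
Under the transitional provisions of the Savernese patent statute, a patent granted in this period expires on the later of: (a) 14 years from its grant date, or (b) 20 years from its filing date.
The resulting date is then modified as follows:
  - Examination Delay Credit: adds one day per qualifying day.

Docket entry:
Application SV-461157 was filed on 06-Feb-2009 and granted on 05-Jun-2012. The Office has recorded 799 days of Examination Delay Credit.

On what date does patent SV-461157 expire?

April 16, 2031

(a) grant + 14 years → 5 June 2026.
(b) filing + 20 years → 6 February 2029.
Later of the two: 6 February 2029.
Examination Delay Credit: +799 days → 16 April 2031.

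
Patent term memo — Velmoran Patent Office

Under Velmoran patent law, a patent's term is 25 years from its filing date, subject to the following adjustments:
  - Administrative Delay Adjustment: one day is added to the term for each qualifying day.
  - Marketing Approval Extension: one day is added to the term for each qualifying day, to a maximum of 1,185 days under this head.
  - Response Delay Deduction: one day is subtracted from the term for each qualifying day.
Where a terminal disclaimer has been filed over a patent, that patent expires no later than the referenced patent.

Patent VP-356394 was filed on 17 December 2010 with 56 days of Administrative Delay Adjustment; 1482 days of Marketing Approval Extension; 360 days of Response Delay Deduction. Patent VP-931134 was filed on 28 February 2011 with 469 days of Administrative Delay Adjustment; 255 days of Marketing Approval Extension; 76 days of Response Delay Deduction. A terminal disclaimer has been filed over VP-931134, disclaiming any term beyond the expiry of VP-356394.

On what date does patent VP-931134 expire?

Natural term of VP-931134:
  Base: filing + 25 years → 28 February 2036.
  Administrative Delay Adjustment: +469 days → 11 June 2037.
  Marketing Approval Extension: 255 days (within the 1185-day cap) → +255 days → 21 February 2038.
  Response Delay Deduction: −76 days → 7 December 2037.
Expiry of referenced patent VP-356394:
  Base: filing + 25 years → 17 December 2035.
  Administrative Delay Adjustment: +56 days → 11 February 2036.
  Marketing Approval Extension: 1482 days claimed exceeds the 1185-day cap, so +1185 days → 11 May 2039.
  Response Delay Deduction: −360 days → 16 May 2038.
Terminal disclaimer: VP-931134 expires on the earlier of 7 December 2037 and 16 May 2038.

December 7, 2037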